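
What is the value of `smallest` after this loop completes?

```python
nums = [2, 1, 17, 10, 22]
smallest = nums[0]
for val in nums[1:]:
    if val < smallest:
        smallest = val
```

Minimum of [2, 1, 17, 10, 22]
`smallest` takes the values: 2 → 1

Answer: 1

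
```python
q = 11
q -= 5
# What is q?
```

Trace:
`q = 11` → q = 11
`q -= 5` → q = 6
So q = 6

Answer: 6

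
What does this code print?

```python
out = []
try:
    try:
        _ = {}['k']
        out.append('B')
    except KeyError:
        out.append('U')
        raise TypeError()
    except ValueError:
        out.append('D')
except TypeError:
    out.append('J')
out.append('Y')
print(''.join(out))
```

Execution trace: 'U' (except KeyError) → 'J' (outer except TypeError) → 'Y' (after the try/except). Output: UJY

Answer: UJY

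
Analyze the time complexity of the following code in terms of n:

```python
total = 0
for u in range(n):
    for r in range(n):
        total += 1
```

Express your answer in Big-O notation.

Each loop level contributes: n × n. Multiplying the contributions gives O(n^2).

Answer: O(n^2)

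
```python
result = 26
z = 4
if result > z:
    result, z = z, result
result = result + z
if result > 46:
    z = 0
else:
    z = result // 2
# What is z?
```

Trace:
`result = 26` → result = 26
`z = 4` → z = 4
`if result > z: ...` → result > z is True → result = 4; z = 26
`result = result + z` → result = 30
`if result > 46: ...` → result > 46 is False, take else branch → z = 15
So z = 15

Answer: 15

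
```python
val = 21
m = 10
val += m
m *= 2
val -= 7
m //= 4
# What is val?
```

Trace:
`val = 21` → val = 21
`m = 10` → m = 10
`val += m` → val = 31
`m *= 2` → m = 20
`val -= 7` → val = 24
`m //= 4` → m = 5
So val = 24

Answer: 24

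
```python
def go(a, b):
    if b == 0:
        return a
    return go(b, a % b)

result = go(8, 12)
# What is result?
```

go(8, 12) -> go(12, 8) -> go(8, 4) -> go(4, 0) -> 4

Answer: 4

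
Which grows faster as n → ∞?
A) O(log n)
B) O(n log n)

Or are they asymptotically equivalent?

O(log n) vs O(n log n): Higher order terms dominate.

Answer: B) O(n log n) grows faster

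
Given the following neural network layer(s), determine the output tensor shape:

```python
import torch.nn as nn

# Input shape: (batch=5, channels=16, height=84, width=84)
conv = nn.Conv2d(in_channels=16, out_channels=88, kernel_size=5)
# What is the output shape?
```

Input: (5, 16, 84, 84) -> Output: (5, 88, 80, 80)

Answer: (5, 88, 80, 80)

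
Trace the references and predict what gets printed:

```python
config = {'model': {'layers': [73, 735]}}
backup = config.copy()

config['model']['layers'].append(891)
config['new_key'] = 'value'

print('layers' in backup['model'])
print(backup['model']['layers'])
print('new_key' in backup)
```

Key concept: shallow copy gotcha with nested dict.
Step by step:
`config = {'model': {'layers': [73, 735]}}` → config = {'model': {'layers': [73, 735]}}
`backup = config.copy()` → backup = {'model': {'layers': [73, 735]}}
`config['model']['layers'].append(891)` → config = {'model': {'layers': [73, 735, 891]}}; backup = {'model': {'layers': [73, 735, 891]}}
`config['new_key'] = 'value'` → config = {'model': {'layers': [73, 735, 891]}, 'new_key': 'value'}
`print('layers' in backup['model'])` → prints True
`print(backup['model']['layers'])` → prints [73, 735, 891]
`print('new_key' in backup)` → prints False

Answer:
True
[73, 735, 891]
False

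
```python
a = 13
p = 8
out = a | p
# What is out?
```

Trace:
`a = 13` → a = 13
`p = 8` → p = 8
`out = a | p` → out = 13
So out = 13

Answer: 13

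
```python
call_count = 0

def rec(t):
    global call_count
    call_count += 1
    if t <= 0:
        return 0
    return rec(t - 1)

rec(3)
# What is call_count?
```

Linear recursion stepping by 1: 4 calls from t=3 down to ≤0.

Answer: 4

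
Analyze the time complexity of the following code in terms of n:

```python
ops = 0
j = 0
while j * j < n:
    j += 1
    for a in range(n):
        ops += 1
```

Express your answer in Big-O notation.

Each loop level contributes: √n × n. Multiplying the contributions gives O(n√n).

Answer: O(n√n)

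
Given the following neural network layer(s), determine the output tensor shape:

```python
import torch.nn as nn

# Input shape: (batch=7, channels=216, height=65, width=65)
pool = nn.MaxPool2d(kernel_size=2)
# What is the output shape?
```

Input: (7, 216, 65, 65) -> Output: (7, 216, 32, 32)

Answer: (7, 216, 32, 32)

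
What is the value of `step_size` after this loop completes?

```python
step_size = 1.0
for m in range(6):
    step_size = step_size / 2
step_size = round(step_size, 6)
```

Halving LR 6 times: 1 / 2^6
`step_size` takes the values: 1.0 → 0.5 → 0.25 → 0.125 → 0.0625 → 0.03125 → 0.015625

Answer: 0.015625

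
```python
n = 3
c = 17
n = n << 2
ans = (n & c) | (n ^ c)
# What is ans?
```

Trace:
`n = 3` → n = 3
`c = 17` → c = 17
`n = n << 2` → n = 12
`ans = (n & c) | (n ^ c)` → ans = 29
So ans = 29

Answer: 29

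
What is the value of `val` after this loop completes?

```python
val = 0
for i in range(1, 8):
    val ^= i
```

XOR of 1 to 7
`val` takes the values: 0 → 1 → 3 → 0 → 4 → 1 → 7 → 0

Answer: 0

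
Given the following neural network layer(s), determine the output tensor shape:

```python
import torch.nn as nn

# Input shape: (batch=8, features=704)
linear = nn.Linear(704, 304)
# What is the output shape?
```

Input: (8, 704) -> Output: (8, 304)

Answer: (8, 304)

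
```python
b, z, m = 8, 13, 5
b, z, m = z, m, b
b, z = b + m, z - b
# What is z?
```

Trace:
`b, z, m = 8, 13, 5` → b = 8; z = 13; m = 5
`b, z, m = z, m, b` → b = 13; z = 5; m = 8
`b, z = b + m, z - b` → b = 21; z = -8
So z = -8

Answer: -8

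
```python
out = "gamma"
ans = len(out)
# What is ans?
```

Trace:
`out = "gamma"` → out = 'gamma'
`ans = len(out)` → ans = 5
So ans = 5

Answer: 5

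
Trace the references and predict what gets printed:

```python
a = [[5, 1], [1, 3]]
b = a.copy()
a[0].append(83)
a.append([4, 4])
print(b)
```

Key concept: shallow copy with nested lists.
Step by step:
`a = [[5, 1], [1, 3]]` → a = [[5, 1], [1, 3]]
`b = a.copy()` → b = [[5, 1], [1, 3]]
`a[0].append(83)` → a = [[5, 1, 83], [1, 3]]; b = [[5, 1, 83], [1, 3]]
`a.append([4, 4])` → a = [[5, 1, 83], [1, 3], [4, 4]]
`print(b)` → prints [[5, 1, 83], [1, 3]]

Answer: [[5, 1, 83], [1, 3]]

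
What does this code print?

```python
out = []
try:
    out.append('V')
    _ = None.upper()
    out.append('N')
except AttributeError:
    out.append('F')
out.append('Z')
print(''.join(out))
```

Execution trace: 'V' (try body) → 'F' (except AttributeError) → 'Z' (after the try/except). Output: VFZ

Answer: VFZ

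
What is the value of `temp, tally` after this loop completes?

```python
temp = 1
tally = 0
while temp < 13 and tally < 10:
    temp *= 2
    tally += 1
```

Double until >= 13 or 10 iterations
`temp, tally` takes the values: (1, 0) → (2, 0) → (2, 1) → (4, 1) → (4, 2) → (8, 2) → (8, 3) → (16, 3) → (16, 4)

Answer: 16, 4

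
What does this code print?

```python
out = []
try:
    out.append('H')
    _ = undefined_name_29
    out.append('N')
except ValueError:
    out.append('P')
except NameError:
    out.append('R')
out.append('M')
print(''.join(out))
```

Execution trace: 'H' (try body) → 'R' (except NameError) → 'M' (after the try/except). Output: HRM

Answer: HRM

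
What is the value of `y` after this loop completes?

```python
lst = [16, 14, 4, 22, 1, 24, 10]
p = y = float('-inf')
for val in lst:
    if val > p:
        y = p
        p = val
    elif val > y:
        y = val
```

Second largest (with repeats) in [16, 14, 4, 22, 1, 24, 10]
`y` takes the values: -inf → 14 → 16 → 22

Answer: 22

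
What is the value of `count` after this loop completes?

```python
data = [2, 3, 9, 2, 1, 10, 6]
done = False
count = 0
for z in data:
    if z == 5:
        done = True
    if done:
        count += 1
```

Count elements after first 5 in [2, 3, 9, 2, 1, 10, 6]
`count` takes the values: 0

Answer: 0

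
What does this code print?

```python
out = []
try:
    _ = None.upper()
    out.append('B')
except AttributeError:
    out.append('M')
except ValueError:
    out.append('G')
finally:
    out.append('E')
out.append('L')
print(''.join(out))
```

Execution trace: 'M' (except AttributeError) → 'E' (finally) → 'L' (after the try/except). Output: MEL

Answer: MEL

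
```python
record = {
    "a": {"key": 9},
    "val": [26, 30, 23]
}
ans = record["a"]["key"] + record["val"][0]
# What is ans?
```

Trace:
`record = { ...` → record = {'a': {'key': 9}, 'val': [26, 30, 23]}
`ans = record["a"]["key"] + record["val"][0]` → ans = 35
So ans = 35

Answer: 35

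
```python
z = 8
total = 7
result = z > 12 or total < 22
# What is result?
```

Trace:
`z = 8` → z = 8
`total = 7` → total = 7
`result = z > 12 or total < 22` → result = True
So result = True

Answer: True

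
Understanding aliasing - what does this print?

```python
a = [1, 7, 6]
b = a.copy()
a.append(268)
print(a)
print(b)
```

Key concept: list.copy() creates independent copy.
Step by step:
`a = [1, 7, 6]` → a = [1, 7, 6]
`b = a.copy()` → b = [1, 7, 6]
`a.append(268)` → a = [1, 7, 6, 268]
`print(a)` → prints [1, 7, 6, 268]
`print(b)` → prints [1, 7, 6]

Answer:
[1, 7, 6, 268]
[1, 7, 6]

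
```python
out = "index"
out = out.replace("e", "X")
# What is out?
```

Trace:
`out = "index"` → out = 'index'
`out = out.replace("e", "X")` → out = 'indXx'
So out = 'indXx'

Answer: 'indXx'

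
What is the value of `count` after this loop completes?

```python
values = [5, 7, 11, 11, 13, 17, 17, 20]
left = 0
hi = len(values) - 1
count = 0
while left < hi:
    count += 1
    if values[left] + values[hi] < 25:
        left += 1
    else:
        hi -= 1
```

Steps to find pair summing to 25
`count` takes the values: 0 → 1 → 2 → 3 → 4 → 5 → 6 → 7

Answer: 7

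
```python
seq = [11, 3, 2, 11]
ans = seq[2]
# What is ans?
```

Trace:
`seq = [11, 3, 2, 11]` → seq = [11, 3, 2, 11]
`ans = seq[2]` → ans = 2
So ans = 2

Answer: 2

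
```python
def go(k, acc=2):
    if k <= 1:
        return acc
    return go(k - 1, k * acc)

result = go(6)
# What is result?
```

Accumulator trace (n, acc): (6, 2) -> (5, 12) -> (4, 60) -> (3, 240) -> (2, 720) -> (1, 1440) -> return 1440

Answer: 1440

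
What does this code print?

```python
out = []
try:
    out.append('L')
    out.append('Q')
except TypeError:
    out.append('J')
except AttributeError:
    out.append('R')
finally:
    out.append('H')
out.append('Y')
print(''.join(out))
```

Execution trace: 'L' (try body) → 'Q' (try body, no exception) → 'H' (finally) → 'Y' (after the try/except). Output: LQHY

Answer: LQHY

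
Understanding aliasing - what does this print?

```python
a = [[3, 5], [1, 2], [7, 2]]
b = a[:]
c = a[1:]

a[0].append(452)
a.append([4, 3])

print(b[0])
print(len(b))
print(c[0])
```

Key concept: slice with nested mutation.
Step by step:
`a = [[3, 5], [1, 2], [7, 2]]` → a = [[3, 5], [1, 2], [7, 2]]
`b = a[:]` → b = [[3, 5], [1, 2], [7, 2]]
`c = a[1:]` → c = [[1, 2], [7, 2]]
`a[0].append(452)` → a = [[3, 5, 452], [1, 2], [7, 2]]; b = [[3, 5, 452], [1, 2], [7, 2]]
`a.append([4, 3])` → a = [[3, 5, 452], [1, 2], [7, 2], [4, 3]]
`print(b[0])` → prints [3, 5, 452]
`print(len(b))` → prints 3
`print(c[0])` → prints [1, 2]

Answer:
[3, 5, 452]
3
[1, 2]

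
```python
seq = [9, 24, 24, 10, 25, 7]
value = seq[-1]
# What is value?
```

Trace:
`seq = [9, 24, 24, 10, 25, 7]` → seq = [9, 24, 24, 10, 25, 7]
`value = seq[-1]` → value = 7
So value = 7

Answer: 7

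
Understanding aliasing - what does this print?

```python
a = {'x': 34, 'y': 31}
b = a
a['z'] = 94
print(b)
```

Key concept: dict aliasing.
Step by step:
`a = {'x': 34, 'y': 31}` → a = {'x': 34, 'y': 31}
`b = a` → b = {'x': 34, 'y': 31} (same object as a)
`a['z'] = 94` → a = {'x': 34, 'y': 31, 'z': 94} (same object as b); b = {'x': 34, 'y': 31, 'z': 94} (same object as a)
`print(b)` → prints {'x': 34, 'y': 31, 'z': 94}

Answer: {'x': 34, 'y': 31, 'z': 94}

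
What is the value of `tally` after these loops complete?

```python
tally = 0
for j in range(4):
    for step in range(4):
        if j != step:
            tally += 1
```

4² - 4 (exclude diagonal)
`tally` takes the values: 0 → 1 → 2 → 3 → 4 → 5 → 6 → 7 → 8 → 9 → 10 → 11 → 12

Answer: 12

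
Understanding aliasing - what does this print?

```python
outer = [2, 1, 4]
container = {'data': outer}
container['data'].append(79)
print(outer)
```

Key concept: dict holds reference to list.
Step by step:
`outer = [2, 1, 4]` → outer = [2, 1, 4]
`container = {'data': outer}` → container = {'data': [2, 1, 4]}
`container['data'].append(79)` → outer = [2, 1, 4, 79]; container = {'data': [2, 1, 4, 79]}
`print(outer)` → prints [2, 1, 4, 79]

Answer: [2, 1, 4, 79]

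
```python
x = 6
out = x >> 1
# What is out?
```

Trace:
`x = 6` → x = 6
`out = x >> 1` → out = 3
So out = 3

Answer: 3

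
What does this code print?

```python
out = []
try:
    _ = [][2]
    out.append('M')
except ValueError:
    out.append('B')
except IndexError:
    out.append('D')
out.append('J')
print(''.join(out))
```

Execution trace: 'D' (except IndexError) → 'J' (after the try/except). Output: DJ

Answer: DJ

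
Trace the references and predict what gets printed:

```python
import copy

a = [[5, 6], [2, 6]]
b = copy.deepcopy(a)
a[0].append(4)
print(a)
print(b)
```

Key concept: deep copy is fully independent.
Step by step:
`a = [[5, 6], [2, 6]]` → a = [[5, 6], [2, 6]]
`b = copy.deepcopy(a)` → b = [[5, 6], [2, 6]]
`a[0].append(4)` → a = [[5, 6, 4], [2, 6]]
`print(a)` → prints [[5, 6, 4], [2, 6]]
`print(b)` → prints [[5, 6], [2, 6]]

Answer:
[[5, 6, 4], [2, 6]]
[[5, 6], [2, 6]]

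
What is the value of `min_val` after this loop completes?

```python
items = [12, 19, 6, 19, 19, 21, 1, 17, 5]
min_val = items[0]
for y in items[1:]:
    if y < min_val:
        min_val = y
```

Minimum of [12, 19, 6, 19, 19, 21, 1, 17, 5]
`min_val` takes the values: 12 → 6 → 1

Answer: 1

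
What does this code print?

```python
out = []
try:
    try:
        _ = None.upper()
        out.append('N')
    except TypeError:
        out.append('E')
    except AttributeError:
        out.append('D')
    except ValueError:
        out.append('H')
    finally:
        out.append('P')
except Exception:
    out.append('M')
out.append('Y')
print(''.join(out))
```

Execution trace: 'D' (inner except AttributeError) → 'P' (inner finally) → 'Y' (after the try/except). Output: DPY

Answer: DPY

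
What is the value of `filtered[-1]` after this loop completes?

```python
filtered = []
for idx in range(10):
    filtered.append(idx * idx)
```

Last element of squares 0 to 9
`filtered` takes the values: [] → [0] → [0, 1] → [0, 1, 4] → [0, 1, 4, 9] → [0, 1, 4, 9, 16] → [0, 1, 4, 9, 16, 25] → [0, 1, 4, 9, 16, 25, 36] → [0, 1, 4, 9, 16, 25, 36, 49] → [0, 1, 4, 9, 16, 25, 36, 49, 64] → [0, 1, 4, 9, 16, 25, 36, 49, 64, 81]
So `filtered[-1]` = 81

Answer: 81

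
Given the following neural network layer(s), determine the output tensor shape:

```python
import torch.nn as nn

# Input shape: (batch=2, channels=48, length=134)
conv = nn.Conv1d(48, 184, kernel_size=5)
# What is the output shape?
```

Input: (2, 48, 134) -> Output: (2, 184, 130)

Answer: (2, 184, 130)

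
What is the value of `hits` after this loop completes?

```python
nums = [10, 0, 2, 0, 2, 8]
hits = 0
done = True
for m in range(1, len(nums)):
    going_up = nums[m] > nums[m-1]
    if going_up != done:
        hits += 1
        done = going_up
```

Count direction changes in [10, 0, 2, 0, 2, 8]
`hits` takes the values: 0 → 1 → 2 → 3 → 4

Answer: 4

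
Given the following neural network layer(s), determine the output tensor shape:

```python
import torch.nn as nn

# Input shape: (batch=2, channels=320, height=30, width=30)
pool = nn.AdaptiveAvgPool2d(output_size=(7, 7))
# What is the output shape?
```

Input: (2, 320, 30, 30) -> Output: (2, 320, 7, 7)

Answer: (2, 320, 7, 7)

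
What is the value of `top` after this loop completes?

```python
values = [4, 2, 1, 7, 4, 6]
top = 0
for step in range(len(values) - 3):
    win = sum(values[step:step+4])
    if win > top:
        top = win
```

Max sum of 4-element window in [4, 2, 1, 7, 4, 6]
`top` takes the values: 0 → 14 → 18

Answer: 18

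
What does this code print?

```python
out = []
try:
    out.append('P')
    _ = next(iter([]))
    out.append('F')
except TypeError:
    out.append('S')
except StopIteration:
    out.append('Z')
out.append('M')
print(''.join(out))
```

Execution trace: 'P' (try body) → 'Z' (except StopIteration) → 'M' (after the try/except). Output: PZM

Answer: PZM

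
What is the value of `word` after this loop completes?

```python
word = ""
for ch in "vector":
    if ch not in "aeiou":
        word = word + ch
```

Remove vowels from 'vector'
`word` takes the values: "" → "v" → "vc" → "vct" → "vctr"

Answer: "vctr"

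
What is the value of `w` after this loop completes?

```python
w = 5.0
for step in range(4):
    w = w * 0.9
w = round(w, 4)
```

Exponential decay: 5.0 * 0.9^4
`w` takes the values: 5.0 → 4.5 → 4.05 → 3.645 → 3.2805

Answer: 3.2805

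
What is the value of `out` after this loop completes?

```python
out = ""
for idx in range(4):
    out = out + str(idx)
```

Concatenate digits 0 to 3
`out` takes the values: "" → "0" → "01" → "012" → "0123"

Answer: "0123"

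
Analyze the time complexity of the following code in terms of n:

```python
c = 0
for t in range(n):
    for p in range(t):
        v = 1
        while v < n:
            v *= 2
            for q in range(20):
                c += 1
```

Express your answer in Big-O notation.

Each loop level contributes: n × n × log n × 1. Multiplying the contributions gives O(n^2 log n).

Answer: O(n^2 log n)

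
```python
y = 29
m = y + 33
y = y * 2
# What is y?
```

Trace:
`y = 29` → y = 29
`m = y + 33` → m = 62
`y = y * 2` → y = 58
So y = 58

Answer: 58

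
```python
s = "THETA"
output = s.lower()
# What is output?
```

Trace:
`s = "THETA"` → s = 'THETA'
`output = s.lower()` → output = 'theta'
So output = 'theta'

Answer: 'theta'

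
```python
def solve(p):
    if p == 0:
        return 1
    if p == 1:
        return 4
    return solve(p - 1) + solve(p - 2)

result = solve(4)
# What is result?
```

Build up from base cases: solve(0)=1, solve(1)=4, solve(2)=5, solve(3)=9, solve(4)=14

Answer: 14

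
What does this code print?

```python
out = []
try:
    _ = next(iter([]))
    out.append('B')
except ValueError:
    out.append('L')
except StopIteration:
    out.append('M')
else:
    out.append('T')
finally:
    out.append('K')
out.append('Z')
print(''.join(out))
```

Execution trace: 'M' (except StopIteration) → 'K' (finally) → 'Z' (after the try/except). Output: MKZ

Answer: MKZ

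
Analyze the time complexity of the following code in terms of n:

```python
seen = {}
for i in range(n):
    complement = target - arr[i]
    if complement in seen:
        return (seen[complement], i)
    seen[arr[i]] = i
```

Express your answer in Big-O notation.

This is Two sum with hash map. Time complexity: O(n).

Answer: O(n)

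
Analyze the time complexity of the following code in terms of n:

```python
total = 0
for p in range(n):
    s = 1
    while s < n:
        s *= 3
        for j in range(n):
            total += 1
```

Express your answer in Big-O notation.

Each loop level contributes: n × log n × n. Multiplying the contributions gives O(n^2 log n).

Answer: O(n^2 log n)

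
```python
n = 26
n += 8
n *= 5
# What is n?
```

Trace:
`n = 26` → n = 26
`n += 8` → n = 34
`n *= 5` → n = 170
So n = 170

Answer: 170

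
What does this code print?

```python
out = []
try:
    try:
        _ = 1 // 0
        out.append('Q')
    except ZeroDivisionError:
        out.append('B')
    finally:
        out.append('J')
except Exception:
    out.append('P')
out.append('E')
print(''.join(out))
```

Execution trace: 'B' (inner except ZeroDivisionError) → 'J' (inner finally) → 'E' (after the try/except). Output: BJE

Answer: BJE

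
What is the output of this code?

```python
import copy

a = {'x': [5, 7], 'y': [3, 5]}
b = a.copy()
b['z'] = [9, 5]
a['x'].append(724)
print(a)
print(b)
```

Key concept: shallow copy of dict with mutable values.
Step by step:
`a = {'x': [5, 7], 'y': [3, 5]}` → a = {'x': [5, 7], 'y': [3, 5]}
`b = a.copy()` → b = {'x': [5, 7], 'y': [3, 5]}
`b['z'] = [9, 5]` → b = {'x': [5, 7], 'y': [3, 5], 'z': [9, 5]}
`a['x'].append(724)` → a = {'x': [5, 7, 724], 'y': [3, 5]}; b = {'x': [5, 7, 724], 'y': [3, 5], 'z': [9, 5]}
`print(a)` → prints {'x': [5, 7, 724], 'y': [3, 5]}
`print(b)` → prints {'x': [5, 7, 724], 'y': [3, 5], 'z': [9, 5]}

Answer:
{'x': [5, 7, 724], 'y': [3, 5]}
{'x': [5, 7, 724], 'y': [3, 5], 'z': [9, 5]}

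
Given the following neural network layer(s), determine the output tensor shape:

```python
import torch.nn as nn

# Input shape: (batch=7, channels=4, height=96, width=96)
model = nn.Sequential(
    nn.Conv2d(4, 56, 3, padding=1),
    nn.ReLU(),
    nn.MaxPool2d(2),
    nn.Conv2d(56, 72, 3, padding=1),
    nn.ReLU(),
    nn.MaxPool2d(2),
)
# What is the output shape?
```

Input: (7, 4, 96, 96) -> after first Conv2d: (7, 56, 96, 96) -> after first MaxPool2d: (7, 56, 48, 48) -> after second Conv2d: (7, 72, 48, 48) -> Output: (7, 72, 24, 24)

Answer: (7, 72, 24, 24)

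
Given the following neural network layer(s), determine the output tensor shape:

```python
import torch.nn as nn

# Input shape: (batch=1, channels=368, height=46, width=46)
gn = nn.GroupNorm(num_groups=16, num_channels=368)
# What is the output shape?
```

Input: (1, 368, 46, 46) -> Output: (1, 368, 46, 46)

Answer: (1, 368, 46, 46)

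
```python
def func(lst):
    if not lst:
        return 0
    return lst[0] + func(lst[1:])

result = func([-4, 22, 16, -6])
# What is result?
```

(-4) + 22 + 16 + (-6) + 0 = 28

Answer: 28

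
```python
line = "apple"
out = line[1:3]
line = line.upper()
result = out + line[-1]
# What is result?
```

Trace:
`line = "apple"` → line = 'apple'
`out = line[1:3]` → out = 'pp'
`line = line.upper()` → line = 'APPLE'
`result = out + line[-1]` → result = 'ppE'
So result = 'ppE'

Answer: 'ppE'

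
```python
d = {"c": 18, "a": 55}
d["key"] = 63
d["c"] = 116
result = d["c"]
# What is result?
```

Trace:
`d = {"c": 18, "a": 55}` → d = {'c': 18, 'a': 55}
`d["key"] = 63` → d = {'c': 18, 'a': 55, 'key': 63}
`d["c"] = 116` → d = {'c': 116, 'a': 55, 'key': 63}
`result = d["c"]` → result = 116
So result = 116

Answer: 116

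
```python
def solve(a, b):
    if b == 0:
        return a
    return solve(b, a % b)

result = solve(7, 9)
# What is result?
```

solve(7, 9) -> solve(9, 7) -> solve(7, 2) -> solve(2, 1) -> solve(1, 0) -> 1

Answer: 1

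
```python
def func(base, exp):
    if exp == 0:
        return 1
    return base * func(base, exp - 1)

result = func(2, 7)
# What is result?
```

func(2, 7) = 2 * 2 * 2 * 2 * 2 * 2 * 2 = 128

Answer: 128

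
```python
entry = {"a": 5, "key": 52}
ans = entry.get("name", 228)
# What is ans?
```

Trace:
`entry = {"a": 5, "key": 52}` → entry = {'a': 5, 'key': 52}
`ans = entry.get("name", 228)` → ans = 228
So ans = 228

Answer: 228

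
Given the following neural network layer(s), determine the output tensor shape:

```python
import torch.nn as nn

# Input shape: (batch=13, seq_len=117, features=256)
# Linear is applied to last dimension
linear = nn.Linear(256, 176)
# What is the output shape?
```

Input: (13, 117, 256) -> Output: (13, 117, 176)

Answer: (13, 117, 176)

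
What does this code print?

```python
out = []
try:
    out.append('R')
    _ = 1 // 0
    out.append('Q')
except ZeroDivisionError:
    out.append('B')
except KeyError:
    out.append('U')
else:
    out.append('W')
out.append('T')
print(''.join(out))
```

Execution trace: 'R' (try body) → 'B' (except ZeroDivisionError) → 'T' (after the try/except). Output: RBT

Answer: RBT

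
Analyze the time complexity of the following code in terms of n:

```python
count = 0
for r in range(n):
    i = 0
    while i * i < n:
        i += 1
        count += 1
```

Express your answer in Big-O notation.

Each loop level contributes: n × √n. Multiplying the contributions gives O(n√n).

Answer: O(n√n)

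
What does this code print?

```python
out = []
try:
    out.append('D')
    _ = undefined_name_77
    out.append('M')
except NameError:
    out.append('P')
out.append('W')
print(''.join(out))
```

Execution trace: 'D' (try body) → 'P' (except NameError) → 'W' (after the try/except). Output: DPW

Answer: DPW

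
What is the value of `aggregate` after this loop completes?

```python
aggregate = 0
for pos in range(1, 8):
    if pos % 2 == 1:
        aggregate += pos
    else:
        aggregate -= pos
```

Add odd, subtract even
`aggregate` takes the values: 0 → 1 → -1 → 2 → -2 → 3 → -3 → 4

Answer: 4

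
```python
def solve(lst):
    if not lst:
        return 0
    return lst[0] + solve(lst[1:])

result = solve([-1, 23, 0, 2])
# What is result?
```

(-1) + 23 + 0 + 2 + 0 = 24

Answer: 24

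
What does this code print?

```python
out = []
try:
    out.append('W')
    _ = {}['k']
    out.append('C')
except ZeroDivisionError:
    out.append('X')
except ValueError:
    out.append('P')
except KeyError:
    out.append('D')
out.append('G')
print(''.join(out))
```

Execution trace: 'W' (try body) → 'D' (except KeyError) → 'G' (after the try/except). Output: WDG

Answer: WDG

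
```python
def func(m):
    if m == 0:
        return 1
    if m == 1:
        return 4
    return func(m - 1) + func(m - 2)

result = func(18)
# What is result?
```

Build up from base cases: func(0)=1, func(1)=4, func(2)=5, func(3)=9, func(4)=14, func(5)=23, func(6)=37, ..., func(18)=11933

Answer: 11933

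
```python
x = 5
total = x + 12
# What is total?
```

Trace:
`x = 5` → x = 5
`total = x + 12` → total = 17
So total = 17

Answer: 17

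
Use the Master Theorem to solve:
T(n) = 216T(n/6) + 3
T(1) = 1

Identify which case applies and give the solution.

a=216, b=6, f(n)=3. log_6(216) = 3. Since c=0 < 3, Case 1 applies: T(n) = Θ(n^log_b(a)) = O(n^3).

Answer: O(n^3) - Case 1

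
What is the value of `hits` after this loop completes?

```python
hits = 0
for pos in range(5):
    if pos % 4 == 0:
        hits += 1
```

Count numbers divisible by 4 in range(5)
`hits` takes the values: 0 → 1 → 2

Answer: 2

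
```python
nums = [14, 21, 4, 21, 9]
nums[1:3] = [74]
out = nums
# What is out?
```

Trace:
`nums = [14, 21, 4, 21, 9]` → nums = [14, 21, 4, 21, 9]
`nums[1:3] = [74]` → nums = [14, 74, 21, 9]
`out = nums` → out = [14, 74, 21, 9]
So out = [14, 74, 21, 9]

Answer: [14, 74, 21, 9]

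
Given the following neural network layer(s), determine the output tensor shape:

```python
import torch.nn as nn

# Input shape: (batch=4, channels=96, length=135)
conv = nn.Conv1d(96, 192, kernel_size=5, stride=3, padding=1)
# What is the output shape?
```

Input: (4, 96, 135) -> Output: (4, 192, 45)

Answer: (4, 192, 45)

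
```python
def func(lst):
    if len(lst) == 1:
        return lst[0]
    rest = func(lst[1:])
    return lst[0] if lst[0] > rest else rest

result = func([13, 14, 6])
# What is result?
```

Recursive max over [13, 14, 6] = 14

Answer: 14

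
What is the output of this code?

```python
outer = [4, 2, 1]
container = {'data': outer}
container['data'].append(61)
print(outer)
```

Key concept: dict holds reference to list.
Step by step:
`outer = [4, 2, 1]` → outer = [4, 2, 1]
`container = {'data': outer}` → container = {'data': [4, 2, 1]}
`container['data'].append(61)` → outer = [4, 2, 1, 61]; container = {'data': [4, 2, 1, 61]}
`print(outer)` → prints [4, 2, 1, 61]

Answer: [4, 2, 1, 61]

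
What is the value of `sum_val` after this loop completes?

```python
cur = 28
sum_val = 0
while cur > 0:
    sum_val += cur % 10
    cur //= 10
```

Sum digits of 28
`sum_val` takes the values: 0 → 8 → 10

Answer: 10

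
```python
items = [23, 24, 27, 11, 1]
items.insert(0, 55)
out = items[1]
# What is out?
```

Trace:
`items = [23, 24, 27, 11, 1]` → items = [23, 24, 27, 11, 1]
`items.insert(0, 55)` → items = [55, 23, 24, 27, 11, 1]
`out = items[1]` → out = 23
So out = 23

Answer: 23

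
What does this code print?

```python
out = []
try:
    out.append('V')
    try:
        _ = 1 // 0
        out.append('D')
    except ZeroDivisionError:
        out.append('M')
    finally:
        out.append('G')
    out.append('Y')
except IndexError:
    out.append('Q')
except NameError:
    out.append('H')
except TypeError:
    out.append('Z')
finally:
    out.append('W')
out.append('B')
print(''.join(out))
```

Execution trace: 'V' (try body) → 'M' (inner except ZeroDivisionError) → 'G' (inner finally) → 'Y' (try body, no exception) → 'W' (finally) → 'B' (after the try/except). Output: VMGYWB

Answer: VMGYWB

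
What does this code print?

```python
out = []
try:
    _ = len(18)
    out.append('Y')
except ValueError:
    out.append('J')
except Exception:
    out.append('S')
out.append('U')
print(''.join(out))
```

Execution trace: 'S' (except Exception) → 'U' (after the try/except). Output: SU

Answer: SU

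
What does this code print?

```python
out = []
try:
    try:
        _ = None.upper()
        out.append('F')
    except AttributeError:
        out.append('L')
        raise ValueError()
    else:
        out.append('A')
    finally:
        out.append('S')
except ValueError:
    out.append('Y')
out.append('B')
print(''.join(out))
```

Execution trace: 'L' (inner except AttributeError) → 'S' (inner finally) → 'Y' (outer except ValueError) → 'B' (after the try/except). Output: LSYB

Answer: LSYB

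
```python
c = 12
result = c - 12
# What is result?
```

Trace:
`c = 12` → c = 12
`result = c - 12` → result = 0
So result = 0

Answer: 0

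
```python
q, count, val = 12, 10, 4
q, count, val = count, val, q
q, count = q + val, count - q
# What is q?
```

Trace:
`q, count, val = 12, 10, 4` → q = 12; count = 10; val = 4
`q, count, val = count, val, q` → q = 10; count = 4; val = 12
`q, count = q + val, count - q` → q = 22; count = -6
So q = 22

Answer: 22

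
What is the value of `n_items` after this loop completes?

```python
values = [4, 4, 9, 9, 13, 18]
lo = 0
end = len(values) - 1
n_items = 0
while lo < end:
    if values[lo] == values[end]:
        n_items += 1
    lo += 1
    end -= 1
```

Count matching pairs from ends
`n_items` takes the values: 0 → 1

Answer: 1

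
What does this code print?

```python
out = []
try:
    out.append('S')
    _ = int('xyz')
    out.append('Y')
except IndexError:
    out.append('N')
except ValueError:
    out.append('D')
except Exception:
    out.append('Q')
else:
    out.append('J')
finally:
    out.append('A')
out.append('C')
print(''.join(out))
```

Execution trace: 'S' (try body) → 'D' (except ValueError) → 'A' (finally) → 'C' (after the try/except). Output: SDAC

Answer: SDAC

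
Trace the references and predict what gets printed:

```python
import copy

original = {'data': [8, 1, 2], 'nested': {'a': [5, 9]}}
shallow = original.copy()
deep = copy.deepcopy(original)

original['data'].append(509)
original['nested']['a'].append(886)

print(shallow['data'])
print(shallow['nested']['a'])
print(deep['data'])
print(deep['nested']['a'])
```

Key concept: comparing shallow vs deep copy.
Step by step:
`original = {'data': [8, 1, 2], 'nested': {'a': [5, 9]}}` → original = {'data': [8, 1, 2], 'nested': {'a': [5, 9]}}
`shallow = original.copy()` → shallow = {'data': [8, 1, 2], 'nested': {'a': [5, 9]}}
`deep = copy.deepcopy(original)` → deep = {'data': [8, 1, 2], 'nested': {'a': [5, 9]}}
`original['data'].append(509)` → original = {'data': [8, 1, 2, 509], 'nested': {'a': [5, 9]}}; shallow = {'data': [8, 1, 2, 509], 'nested': {'a': [5, 9]}}
`original['nested']['a'].append(886)` → original = {'data': [8, 1, 2, 509], 'nested': {'a': [5, 9, 886]}}; shallow = {'data': [8, 1, 2, 509], 'nested': {'a': [5, 9, 886]}}
`print(shallow['data'])` → prints [8, 1, 2, 509]
`print(shallow['nested']['a'])` → prints [5, 9, 886]
`print(deep['data'])` → prints [8, 1, 2]
`print(deep['nested']['a'])` → prints [5, 9]

Answer:
[8, 1, 2, 509]
[5, 9, 886]
[8, 1, 2]
[5, 9]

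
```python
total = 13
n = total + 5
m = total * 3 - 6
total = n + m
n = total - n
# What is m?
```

Trace:
`total = 13` → total = 13
`n = total + 5` → n = 18
`m = total * 3 - 6` → m = 33
`total = n + m` → total = 51
`n = total - n` → n = 33
So m = 33

Answer: 33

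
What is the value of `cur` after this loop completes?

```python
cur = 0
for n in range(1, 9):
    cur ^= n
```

XOR of 1 to 8
`cur` takes the values: 0 → 1 → 3 → 0 → 4 → 1 → 7 → 0 → 8

Answer: 8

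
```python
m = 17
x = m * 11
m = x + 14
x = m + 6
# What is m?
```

Trace:
`m = 17` → m = 17
`x = m * 11` → x = 187
`m = x + 14` → m = 201
`x = m + 6` → x = 207
So m = 201

Answer: 201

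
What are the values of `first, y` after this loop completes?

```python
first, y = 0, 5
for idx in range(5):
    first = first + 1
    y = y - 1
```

first goes 0→5, y goes 5→0
`first, y` takes the values: (0, 5) → (1, 5) → (1, 4) → (2, 4) → (2, 3) → (3, 3) → (3, 2) → (4, 2) → (4, 1) → (5, 1) → (5, 0)

Answer: 5, 0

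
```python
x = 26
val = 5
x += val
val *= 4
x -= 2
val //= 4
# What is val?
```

Trace:
`x = 26` → x = 26
`val = 5` → val = 5
`x += val` → x = 31
`val *= 4` → val = 20
`x -= 2` → x = 29
`val //= 4` → val = 5
So val = 5

Answer: 5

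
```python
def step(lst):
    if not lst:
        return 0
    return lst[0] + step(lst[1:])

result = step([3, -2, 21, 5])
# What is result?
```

3 + (-2) + 21 + 5 + 0 = 27

Answer: 27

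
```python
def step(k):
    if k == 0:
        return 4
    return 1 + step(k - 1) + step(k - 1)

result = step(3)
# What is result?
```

step(k) = 1 + 2·step(k-1), step(0)=4. Closed form: (4+1)·2^3 - 1 = 39.

Answer: 39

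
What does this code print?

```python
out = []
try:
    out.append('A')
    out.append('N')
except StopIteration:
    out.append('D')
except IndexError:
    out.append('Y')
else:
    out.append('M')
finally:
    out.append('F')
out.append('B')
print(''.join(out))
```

Execution trace: 'A' (try body) → 'N' (try body, no exception) → 'M' (else) → 'F' (finally) → 'B' (after the try/except). Output: ANMFB

Answer: ANMFB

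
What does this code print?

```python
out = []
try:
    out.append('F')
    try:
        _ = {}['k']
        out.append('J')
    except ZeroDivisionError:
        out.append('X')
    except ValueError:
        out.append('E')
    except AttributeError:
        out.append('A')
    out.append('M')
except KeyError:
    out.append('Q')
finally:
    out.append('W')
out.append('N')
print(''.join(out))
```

Execution trace: 'F' (try body) → 'Q' (except KeyError) → 'W' (finally) → 'N' (after the try/except). Output: FQWN

Answer: FQWN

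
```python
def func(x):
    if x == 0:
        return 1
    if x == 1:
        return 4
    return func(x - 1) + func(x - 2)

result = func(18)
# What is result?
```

Build up from base cases: func(0)=1, func(1)=4, func(2)=5, func(3)=9, func(4)=14, func(5)=23, func(6)=37, ..., func(18)=11933

Answer: 11933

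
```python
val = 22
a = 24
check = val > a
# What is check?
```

Trace:
`val = 22` → val = 22
`a = 24` → a = 24
`check = val > a` → check = False
So check = False

Answer: False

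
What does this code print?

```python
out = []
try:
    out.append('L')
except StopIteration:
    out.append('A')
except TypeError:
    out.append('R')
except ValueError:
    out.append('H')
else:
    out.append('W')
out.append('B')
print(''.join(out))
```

Execution trace: 'L' (try body, no exception) → 'W' (else) → 'B' (after the try/except). Output: LWB

Answer: LWB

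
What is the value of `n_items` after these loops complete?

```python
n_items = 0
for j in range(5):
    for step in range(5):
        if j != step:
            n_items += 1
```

5² - 5 (exclude diagonal)
`n_items` takes the values: 0 → 1 → 2 → 3 → 4 → 5 → 6 → 7 → 8 → 9 → 10 → 11 → 12 → 13 → 14 → 15 → 16 → 17 → 18 → 19 → 20

Answer: 20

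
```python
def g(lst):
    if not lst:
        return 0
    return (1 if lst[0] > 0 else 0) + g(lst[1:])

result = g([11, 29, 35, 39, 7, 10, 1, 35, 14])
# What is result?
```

Count of positive elements in [11, 29, 35, 39, 7, 10, 1, 35, 14] = 9

Answer: 9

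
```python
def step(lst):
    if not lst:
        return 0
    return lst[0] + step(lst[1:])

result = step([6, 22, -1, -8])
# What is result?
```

6 + 22 + (-1) + (-8) + 0 = 19

Answer: 19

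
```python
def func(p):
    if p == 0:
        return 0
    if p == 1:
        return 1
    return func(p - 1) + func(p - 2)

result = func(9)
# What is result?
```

Build up from base cases: func(0)=0, func(1)=1, func(2)=1, func(3)=2, func(4)=3, func(5)=5, func(6)=8, ..., func(9)=34

Answer: 34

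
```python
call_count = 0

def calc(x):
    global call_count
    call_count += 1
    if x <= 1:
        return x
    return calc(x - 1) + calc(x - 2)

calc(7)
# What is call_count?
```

Calls(x) = 1 + Calls(x-1) + Calls(x-2); Calls(0)=Calls(1)=1. For x=7 this gives 41.

Answer: 41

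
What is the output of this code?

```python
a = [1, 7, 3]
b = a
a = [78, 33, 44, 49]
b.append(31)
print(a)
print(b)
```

Key concept: rebinding vs mutation: a is rebound to a new list, b still points at the original.
Step by step:
`a = [1, 7, 3]` → a = [1, 7, 3]
`b = a` → b = [1, 7, 3] (same object as a)
`a = [78, 33, 44, 49]` → a = [78, 33, 44, 49]
`b.append(31)` → b = [1, 7, 3, 31]
`print(a)` → prints [78, 33, 44, 49]
`print(b)` → prints [1, 7, 3, 31]

Answer:
[78, 33, 44, 49]
[1, 7, 3, 31]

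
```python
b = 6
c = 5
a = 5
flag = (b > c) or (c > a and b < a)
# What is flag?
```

Trace:
`b = 6` → b = 6
`c = 5` → c = 5
`a = 5` → a = 5
`flag = (b > c) or (c > a and b < a)` → flag = True
So flag = True

Answer: True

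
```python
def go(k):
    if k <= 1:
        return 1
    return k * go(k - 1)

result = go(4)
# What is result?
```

go(4) = 4 * 3 * 2 * 1 = 24

Answer: 24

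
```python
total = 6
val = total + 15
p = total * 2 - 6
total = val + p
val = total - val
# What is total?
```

Trace:
`total = 6` → total = 6
`val = total + 15` → val = 21
`p = total * 2 - 6` → p = 6
`total = val + p` → total = 27
`val = total - val` → val = 6
So total = 27

Answer: 27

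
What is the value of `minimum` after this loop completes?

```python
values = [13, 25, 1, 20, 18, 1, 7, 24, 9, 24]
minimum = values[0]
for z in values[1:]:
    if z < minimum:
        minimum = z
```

Minimum of [13, 25, 1, 20, 18, 1, 7, 24, 9, 24]
`minimum` takes the values: 13 → 1

Answer: 1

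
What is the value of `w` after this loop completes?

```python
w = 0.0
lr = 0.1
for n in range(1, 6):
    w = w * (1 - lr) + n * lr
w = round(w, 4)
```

Moving average with lr=0.1
`w` takes the values: 0.0 → 0.1 → 0.29 → 0.561 → 0.9049 → 1.31441 → 1.3144

Answer: 1.3144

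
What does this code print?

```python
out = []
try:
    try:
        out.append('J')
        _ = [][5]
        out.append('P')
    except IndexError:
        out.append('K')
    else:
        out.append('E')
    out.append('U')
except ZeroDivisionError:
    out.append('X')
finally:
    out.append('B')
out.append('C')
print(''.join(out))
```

Execution trace: 'J' (inner try body) → 'K' (inner except IndexError) → 'U' (try body, no exception) → 'B' (finally) → 'C' (after the try/except). Output: JKUBC

Answer: JKUBC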